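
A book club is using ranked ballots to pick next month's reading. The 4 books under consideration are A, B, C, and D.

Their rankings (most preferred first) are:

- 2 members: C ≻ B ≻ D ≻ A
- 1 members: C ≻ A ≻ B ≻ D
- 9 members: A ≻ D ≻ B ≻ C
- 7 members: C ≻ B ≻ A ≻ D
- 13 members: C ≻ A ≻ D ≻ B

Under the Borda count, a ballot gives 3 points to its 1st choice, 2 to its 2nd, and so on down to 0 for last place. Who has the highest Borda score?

C

Borda scores:
  A: 2·0 + 2 + 9·3 + 7·1 + 13·2 = 62
  B: 2·2 + 1 + 9·1 + 7·2 + 13·0 = 28
  C: 2·3 + 3 + 9·0 + 7·3 + 13·3 = 69
  D: 2·1 + 0 + 9·2 + 7·0 + 13·1 = 33
C has the highest total.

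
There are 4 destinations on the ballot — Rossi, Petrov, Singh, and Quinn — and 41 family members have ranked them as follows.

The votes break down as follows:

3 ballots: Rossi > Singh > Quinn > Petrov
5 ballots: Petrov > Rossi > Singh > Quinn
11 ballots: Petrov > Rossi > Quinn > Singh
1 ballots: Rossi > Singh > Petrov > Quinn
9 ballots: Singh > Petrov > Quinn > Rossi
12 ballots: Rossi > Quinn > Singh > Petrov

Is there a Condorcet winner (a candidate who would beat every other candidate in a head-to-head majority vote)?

Head-to-head results (41 voters total):
Rossi vs Petrov: Petrov wins 25–16.
Rossi vs Singh: Rossi wins 32–9.
Rossi vs Quinn: Rossi wins 32–9.
Petrov vs Singh: Singh wins 25–16.
Petrov vs Quinn: Petrov wins 26–15.
Singh vs Quinn: Quinn wins 23–18.
No candidate beats all others: Rossi beats Singh beats Petrov beats Rossi, a majority cycle.

No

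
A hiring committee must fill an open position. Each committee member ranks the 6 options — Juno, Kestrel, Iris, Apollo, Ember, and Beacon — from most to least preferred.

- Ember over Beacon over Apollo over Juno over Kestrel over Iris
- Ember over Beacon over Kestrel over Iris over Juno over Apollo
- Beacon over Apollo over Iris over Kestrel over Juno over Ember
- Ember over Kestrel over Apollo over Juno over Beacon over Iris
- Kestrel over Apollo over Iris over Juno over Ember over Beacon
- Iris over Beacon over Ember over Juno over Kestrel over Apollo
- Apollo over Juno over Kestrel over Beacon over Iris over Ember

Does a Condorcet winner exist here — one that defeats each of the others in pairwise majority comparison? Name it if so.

Head-to-head results (7 voters total):
Juno vs Kestrel: Kestrel wins 4–3.
Juno vs Iris: Iris wins 4–3.
Juno vs Apollo: Apollo wins 5–2.
Juno vs Ember: Ember wins 4–3.
Juno vs Beacon: Beacon wins 4–3.
Kestrel vs Iris: Kestrel wins 5–2.
Kestrel vs Apollo: Kestrel wins 4–3.
Kestrel vs Ember: Ember wins 4–3.
Kestrel vs Beacon: Beacon wins 4–3.
Iris vs Apollo: Apollo wins 5–2.
Iris vs Ember: Iris wins 4–3.
Iris vs Beacon: Beacon wins 5–2.
Apollo vs Ember: Ember wins 4–3.
Apollo vs Beacon: Beacon wins 4–3.
Ember vs Beacon: Ember wins 4–3.
No candidate beats all others: Kestrel beats Iris beats Ember beats Kestrel, a majority cycle.

No Condorcet winner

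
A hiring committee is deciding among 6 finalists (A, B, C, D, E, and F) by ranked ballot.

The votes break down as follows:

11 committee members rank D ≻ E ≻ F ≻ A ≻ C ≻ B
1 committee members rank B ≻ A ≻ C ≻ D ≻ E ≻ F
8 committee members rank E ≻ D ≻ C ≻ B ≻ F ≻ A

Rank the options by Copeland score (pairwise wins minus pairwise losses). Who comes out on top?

Pairwise results:
  A vs B: A wins 11–9.
  A vs C: A wins 12–8.
  A vs D: D wins 19–1.
  A vs E: E wins 19–1.
  A vs F: F wins 19–1.
  B vs C: C wins 19–1.
  B vs D: D wins 19–1.
  B vs E: E wins 19–1.
  B vs F: F wins 11–9.
  C vs D: D wins 19–1.
  C vs E: E wins 19–1.
  C vs F: F wins 11–9.
  D vs E: D wins 12–8.
  D vs F: D wins 20–0.
  E vs F: E wins 20–0.
Copeland scores (wins − losses):
  A: 2 − 3 = -1
  B: 0 − 5 = -5
  C: 1 − 4 = -3
  D: 5 − 0 = 5
  E: 4 − 1 = 3
  F: 3 − 2 = 1
D has the best Copeland score.

D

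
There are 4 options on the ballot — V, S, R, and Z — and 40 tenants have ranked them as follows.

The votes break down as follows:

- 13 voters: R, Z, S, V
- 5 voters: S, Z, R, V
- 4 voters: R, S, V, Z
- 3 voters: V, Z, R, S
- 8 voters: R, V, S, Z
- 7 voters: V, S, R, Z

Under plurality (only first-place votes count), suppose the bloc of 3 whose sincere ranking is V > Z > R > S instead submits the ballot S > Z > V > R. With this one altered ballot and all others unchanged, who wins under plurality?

First-place totals with the altered ballot: V 7, S 8, R 25, Z 0.
The winner is unchanged: still R.

R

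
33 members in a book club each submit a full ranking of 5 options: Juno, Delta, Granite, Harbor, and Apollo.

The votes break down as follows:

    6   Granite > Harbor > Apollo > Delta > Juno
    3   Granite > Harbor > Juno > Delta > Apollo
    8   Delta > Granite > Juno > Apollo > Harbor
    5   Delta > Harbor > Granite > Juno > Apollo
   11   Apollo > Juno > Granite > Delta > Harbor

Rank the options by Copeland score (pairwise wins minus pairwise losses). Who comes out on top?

Pairwise results:
  Juno vs Delta: Delta wins 19–14.
  Juno vs Granite: Granite wins 22–11.
  Juno vs Harbor: Juno wins 19–14.
  Juno vs Apollo: Apollo wins 17–16.
  Delta vs Granite: Granite wins 20–13.
  Delta vs Harbor: Delta wins 24–9.
  Delta vs Apollo: Apollo wins 17–16.
  Granite vs Harbor: Granite wins 28–5.
  Granite vs Apollo: Granite wins 22–11.
  Harbor vs Apollo: Apollo wins 19–14.
Copeland scores (wins − losses):
  Juno: 1 − 3 = -2
  Delta: 2 − 2 = 0
  Granite: 4 − 0 = 4
  Harbor: 0 − 4 = -4
  Apollo: 3 − 1 = 2
Granite has the best Copeland score.

Granite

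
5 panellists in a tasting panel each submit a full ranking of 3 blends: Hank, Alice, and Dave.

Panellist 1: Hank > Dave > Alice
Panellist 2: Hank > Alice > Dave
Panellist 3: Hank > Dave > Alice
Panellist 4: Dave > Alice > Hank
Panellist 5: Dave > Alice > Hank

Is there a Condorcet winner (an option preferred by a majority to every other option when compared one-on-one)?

Yes

Head-to-head results (5 voters total):
Hank vs Alice: Hank wins 3–2.
Hank vs Dave: Hank wins 3–2.
Alice vs Dave: Dave wins 4–1.
Hank beats each rival — Alice (3–2), Dave (3–2) — so Hank is the Condorcet winner.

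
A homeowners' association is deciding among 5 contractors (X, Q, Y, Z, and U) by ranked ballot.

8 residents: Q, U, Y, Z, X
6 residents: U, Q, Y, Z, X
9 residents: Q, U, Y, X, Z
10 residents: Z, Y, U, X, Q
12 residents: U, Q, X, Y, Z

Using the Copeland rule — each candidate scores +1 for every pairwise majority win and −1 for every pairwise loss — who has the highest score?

Pairwise results:
  X vs Q: Q wins 35–10.
  X vs Y: Y wins 33–12.
  X vs Z: Z wins 24–21.
  X vs U: U wins 45–0.
  Q vs Y: Q wins 35–10.
  Q vs Z: Q wins 35–10.
  Q vs U: U wins 28–17.
  Y vs Z: Y wins 35–10.
  Y vs U: U wins 35–10.
  Z vs U: U wins 35–10.
Copeland scores (wins − losses):
  X: 0 − 4 = -4
  Q: 3 − 1 = 2
  Y: 2 − 2 = 0
  Z: 1 − 3 = -2
  U: 4 − 0 = 4
U has the best Copeland score.

U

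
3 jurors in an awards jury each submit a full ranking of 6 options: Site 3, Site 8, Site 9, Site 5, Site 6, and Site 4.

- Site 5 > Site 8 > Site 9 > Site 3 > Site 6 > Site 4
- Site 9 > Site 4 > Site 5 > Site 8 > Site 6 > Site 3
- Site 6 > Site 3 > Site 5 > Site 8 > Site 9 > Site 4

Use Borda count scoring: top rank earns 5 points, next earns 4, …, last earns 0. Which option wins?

Site 5

Borda scores:
  Site 3: 2 + 0 + 4 = 6
  Site 8: 4 + 2 + 2 = 8
  Site 9: 3 + 5 + 1 = 9
  Site 5: 5 + 3 + 3 = 11
  Site 6: 1 + 1 + 5 = 7
  Site 4: 0 + 4 + 0 = 4
Site 5 has the highest total.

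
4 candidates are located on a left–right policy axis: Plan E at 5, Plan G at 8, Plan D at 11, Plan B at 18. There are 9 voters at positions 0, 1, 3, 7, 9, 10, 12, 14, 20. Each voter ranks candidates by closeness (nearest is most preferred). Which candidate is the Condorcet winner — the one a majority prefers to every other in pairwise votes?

With single-peaked preferences on a line, the Condorcet winner is the candidate closest to the median voter.
The median voter (position 9) is closest to Plan G at 8.
Check: Plan G vs Plan E — voters closer to Plan G: 6 of 9.

Plan G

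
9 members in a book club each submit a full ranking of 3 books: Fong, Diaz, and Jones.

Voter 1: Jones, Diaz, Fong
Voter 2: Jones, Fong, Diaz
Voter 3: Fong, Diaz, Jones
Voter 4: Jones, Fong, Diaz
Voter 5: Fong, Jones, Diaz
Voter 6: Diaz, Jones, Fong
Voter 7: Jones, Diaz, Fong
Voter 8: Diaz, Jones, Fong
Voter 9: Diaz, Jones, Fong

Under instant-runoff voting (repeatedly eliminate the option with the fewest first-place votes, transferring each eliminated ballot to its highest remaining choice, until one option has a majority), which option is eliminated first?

Fong

Round 1: Jones 4, Diaz 3, Fong 2. Fong has the fewest and is eliminated.
Round 2: Jones 5, Diaz 4. Jones has a majority.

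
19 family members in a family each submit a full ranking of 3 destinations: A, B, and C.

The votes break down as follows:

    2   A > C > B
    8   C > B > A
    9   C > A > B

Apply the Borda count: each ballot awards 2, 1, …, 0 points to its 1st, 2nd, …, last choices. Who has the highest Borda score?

C

Borda scores:
  A: 2·2 + 8·0 + 9·1 = 13
  B: 2·0 + 8·1 + 9·0 = 8
  C: 2·1 + 8·2 + 9·2 = 36
C has the highest total.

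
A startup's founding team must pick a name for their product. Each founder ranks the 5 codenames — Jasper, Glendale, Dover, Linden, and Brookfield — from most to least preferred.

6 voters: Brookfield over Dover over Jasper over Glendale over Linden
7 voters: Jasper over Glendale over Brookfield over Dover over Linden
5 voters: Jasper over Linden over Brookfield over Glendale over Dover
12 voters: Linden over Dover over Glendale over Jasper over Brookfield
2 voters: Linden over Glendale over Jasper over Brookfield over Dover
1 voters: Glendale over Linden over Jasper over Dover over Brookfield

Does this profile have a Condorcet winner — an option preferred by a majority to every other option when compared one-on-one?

Head-to-head results (33 voters total):
Jasper vs Glendale: Jasper wins 18–15.
Jasper vs Dover: Dover wins 18–15.
Jasper vs Linden: Jasper wins 18–15.
Jasper vs Brookfield: Jasper wins 27–6.
Glendale vs Dover: Dover wins 18–15.
Glendale vs Linden: Linden wins 19–14.
Glendale vs Brookfield: Glendale wins 22–11.
Dover vs Linden: Linden wins 20–13.
Dover vs Brookfield: Brookfield wins 20–13.
Linden vs Brookfield: Linden wins 20–13.
No candidate beats all others: Jasper beats Linden beats Dover beats Jasper, a majority cycle.

No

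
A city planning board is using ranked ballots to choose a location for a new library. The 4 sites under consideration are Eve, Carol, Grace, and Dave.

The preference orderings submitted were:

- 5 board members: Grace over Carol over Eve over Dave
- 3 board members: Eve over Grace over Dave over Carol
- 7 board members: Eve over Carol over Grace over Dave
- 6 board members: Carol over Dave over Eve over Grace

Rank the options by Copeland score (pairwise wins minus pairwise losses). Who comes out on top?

Carol

Pairwise results:
  Eve vs Carol: Carol wins 11–10.
  Eve vs Grace: Eve wins 16–5.
  Eve vs Dave: Eve wins 15–6.
  Carol vs Grace: Carol wins 13–8.
  Carol vs Dave: Carol wins 18–3.
  Grace vs Dave: Grace wins 15–6.
Copeland scores (wins − losses):
  Eve: 2 − 1 = 1
  Carol: 3 − 0 = 3
  Grace: 1 − 2 = -1
  Dave: 0 − 3 = -3
Carol has the best Copeland score.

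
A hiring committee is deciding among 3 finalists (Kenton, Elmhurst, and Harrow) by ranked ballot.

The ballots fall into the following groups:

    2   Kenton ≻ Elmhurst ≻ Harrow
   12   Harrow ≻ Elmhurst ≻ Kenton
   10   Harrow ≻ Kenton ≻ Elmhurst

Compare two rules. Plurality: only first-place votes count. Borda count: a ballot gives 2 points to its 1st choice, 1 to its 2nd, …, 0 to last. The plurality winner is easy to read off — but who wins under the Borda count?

Plurality first-place counts: Kenton 2, Elmhurst 0, Harrow 22 → Harrow.
Borda totals: Kenton 14, Elmhurst 14, Harrow 44 → Harrow.

Harrow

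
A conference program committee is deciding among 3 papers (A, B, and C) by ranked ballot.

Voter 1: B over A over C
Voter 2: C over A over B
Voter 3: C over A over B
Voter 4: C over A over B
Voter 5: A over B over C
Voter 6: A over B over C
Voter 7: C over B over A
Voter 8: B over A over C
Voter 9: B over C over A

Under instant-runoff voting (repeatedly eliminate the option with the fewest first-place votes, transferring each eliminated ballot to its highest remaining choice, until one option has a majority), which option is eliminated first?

Round 1: C 4, B 3, A 2. A has the fewest and is eliminated.
Round 2: B 5, C 4. B has a majority.

A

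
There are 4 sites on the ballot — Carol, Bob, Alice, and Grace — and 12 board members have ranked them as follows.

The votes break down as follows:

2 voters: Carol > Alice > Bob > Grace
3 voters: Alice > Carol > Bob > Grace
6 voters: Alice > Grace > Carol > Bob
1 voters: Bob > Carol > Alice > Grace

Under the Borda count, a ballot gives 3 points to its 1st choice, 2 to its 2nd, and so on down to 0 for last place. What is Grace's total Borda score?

Borda scores:
  Carol: 2·3 + 3·2 + 6·1 + 2 = 20
  Bob: 2·1 + 3·1 + 6·0 + 3 = 8
  Alice: 2·2 + 3·3 + 6·3 + 1 = 32
  Grace: 2·0 + 3·0 + 6·2 + 0 = 12

12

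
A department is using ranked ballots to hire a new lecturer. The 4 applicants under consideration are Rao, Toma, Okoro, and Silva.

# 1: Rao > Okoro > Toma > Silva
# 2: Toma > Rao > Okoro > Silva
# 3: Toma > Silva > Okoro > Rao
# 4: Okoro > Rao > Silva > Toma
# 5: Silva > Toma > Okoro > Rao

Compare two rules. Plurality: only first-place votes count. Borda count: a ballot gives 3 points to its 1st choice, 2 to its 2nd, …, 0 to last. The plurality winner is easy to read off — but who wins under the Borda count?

Plurality first-place counts: Rao 1, Toma 2, Okoro 1, Silva 1 → Toma.
Borda totals: Rao 7, Toma 9, Okoro 8, Silva 6 → Toma.

Toma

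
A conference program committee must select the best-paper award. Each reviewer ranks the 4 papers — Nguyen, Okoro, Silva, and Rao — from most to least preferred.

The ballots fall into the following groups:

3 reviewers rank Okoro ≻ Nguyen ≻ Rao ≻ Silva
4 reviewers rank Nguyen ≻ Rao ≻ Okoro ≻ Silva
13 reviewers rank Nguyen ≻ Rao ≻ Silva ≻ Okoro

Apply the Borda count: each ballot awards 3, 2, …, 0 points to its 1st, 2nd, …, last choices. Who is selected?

Nguyen

Borda scores:
  Nguyen: 3·2 + 4·3 + 13·3 = 57
  Okoro: 3·3 + 4·1 + 13·0 = 13
  Silva: 3·0 + 4·0 + 13·1 = 13
  Rao: 3·1 + 4·2 + 13·2 = 37
Nguyen has the highest total.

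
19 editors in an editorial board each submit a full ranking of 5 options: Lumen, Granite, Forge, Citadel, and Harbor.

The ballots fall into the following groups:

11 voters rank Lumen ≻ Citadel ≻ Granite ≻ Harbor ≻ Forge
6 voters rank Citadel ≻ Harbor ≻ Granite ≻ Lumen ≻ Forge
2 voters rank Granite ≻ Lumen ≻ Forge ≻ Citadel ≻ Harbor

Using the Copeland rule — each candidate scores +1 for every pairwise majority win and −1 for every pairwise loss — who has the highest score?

Pairwise results:
  Lumen vs Granite: Lumen wins 11–8.
  Lumen vs Forge: Lumen wins 19–0.
  Lumen vs Citadel: Lumen wins 13–6.
  Lumen vs Harbor: Lumen wins 13–6.
  Granite vs Forge: Granite wins 19–0.
  Granite vs Citadel: Citadel wins 17–2.
  Granite vs Harbor: Granite wins 13–6.
  Forge vs Citadel: Citadel wins 17–2.
  Forge vs Harbor: Harbor wins 17–2.
  Citadel vs Harbor: Citadel wins 19–0.
Copeland scores (wins − losses):
  Lumen: 4 − 0 = 4
  Granite: 2 − 2 = 0
  Forge: 0 − 4 = -4
  Citadel: 3 − 1 = 2
  Harbor: 1 − 3 = -2
Lumen has the best Copeland score.

Lumen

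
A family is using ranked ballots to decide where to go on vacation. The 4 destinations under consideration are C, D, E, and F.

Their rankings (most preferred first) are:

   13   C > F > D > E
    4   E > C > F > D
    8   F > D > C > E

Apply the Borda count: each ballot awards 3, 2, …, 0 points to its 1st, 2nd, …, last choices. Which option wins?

Borda scores:
  C: 13·3 + 4·2 + 8·1 = 55
  D: 13·1 + 4·0 + 8·2 = 29
  E: 13·0 + 4·3 + 8·0 = 12
  F: 13·2 + 4·1 + 8·3 = 54
C has the highest total.

C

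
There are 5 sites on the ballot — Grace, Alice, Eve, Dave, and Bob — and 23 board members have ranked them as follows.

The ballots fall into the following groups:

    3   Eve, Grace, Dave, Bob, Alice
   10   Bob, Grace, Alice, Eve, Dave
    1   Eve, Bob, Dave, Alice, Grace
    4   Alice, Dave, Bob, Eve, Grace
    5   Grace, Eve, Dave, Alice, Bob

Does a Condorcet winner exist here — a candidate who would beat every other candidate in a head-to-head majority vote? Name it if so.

Head-to-head results (23 voters total):
Grace vs Alice: Grace wins 18–5.
Grace vs Eve: Grace wins 15–8.
Grace vs Dave: Grace wins 18–5.
Grace vs Bob: Bob wins 15–8.
Alice vs Eve: Alice wins 14–9.
Alice vs Dave: Alice wins 14–9.
Alice vs Bob: Bob wins 14–9.
Eve vs Dave: Eve wins 19–4.
Eve vs Bob: Bob wins 14–9.
Dave vs Bob: Dave wins 12–11.
No candidate beats all others: Grace beats Dave beats Bob beats Grace, a majority cycle.

There is no Condorcet winner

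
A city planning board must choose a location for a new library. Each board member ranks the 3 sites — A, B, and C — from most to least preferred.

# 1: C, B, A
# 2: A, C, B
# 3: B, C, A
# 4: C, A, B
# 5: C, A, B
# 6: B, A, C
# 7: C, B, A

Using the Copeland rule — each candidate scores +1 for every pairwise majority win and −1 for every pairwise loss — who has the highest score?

C

Pairwise results:
  A vs B: B wins 4–3.
  A vs C: C wins 5–2.
  B vs C: C wins 5–2.
Copeland scores (wins − losses):
  A: 0 − 2 = -2
  B: 1 − 1 = 0
  C: 2 − 0 = 2
C has the best Copeland score.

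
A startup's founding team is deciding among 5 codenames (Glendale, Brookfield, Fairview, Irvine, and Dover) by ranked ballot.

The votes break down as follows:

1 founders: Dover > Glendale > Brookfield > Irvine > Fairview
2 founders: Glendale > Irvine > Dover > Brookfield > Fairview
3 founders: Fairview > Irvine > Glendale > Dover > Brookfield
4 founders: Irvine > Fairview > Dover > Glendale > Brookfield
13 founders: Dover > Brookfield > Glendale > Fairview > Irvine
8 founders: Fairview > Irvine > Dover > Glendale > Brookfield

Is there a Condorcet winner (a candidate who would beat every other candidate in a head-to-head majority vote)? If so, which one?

Head-to-head results (31 voters total):
Glendale vs Brookfield: Glendale wins 18–13.
Glendale vs Fairview: Glendale wins 16–15.
Glendale vs Irvine: Glendale wins 16–15.
Glendale vs Dover: Dover wins 26–5.
Brookfield vs Fairview: Brookfield wins 16–15.
Brookfield vs Irvine: Irvine wins 17–14.
Brookfield vs Dover: Dover wins 31–0.
Fairview vs Irvine: Fairview wins 24–7.
Fairview vs Dover: Dover wins 16–15.
Irvine vs Dover: Irvine wins 17–14.
No candidate beats all others: Glendale beats Irvine beats Dover beats Glendale, a majority cycle.

There is no Condorcet winner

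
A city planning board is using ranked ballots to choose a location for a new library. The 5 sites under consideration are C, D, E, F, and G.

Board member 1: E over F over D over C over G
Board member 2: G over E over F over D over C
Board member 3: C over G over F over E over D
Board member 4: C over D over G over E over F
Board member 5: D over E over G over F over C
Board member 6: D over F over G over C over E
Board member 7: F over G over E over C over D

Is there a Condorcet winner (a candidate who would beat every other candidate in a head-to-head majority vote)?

Head-to-head results (7 voters total):
C vs D: D wins 4–3.
C vs E: E wins 4–3.
C vs F: F wins 5–2.
C vs G: G wins 4–3.
D vs E: E wins 4–3.
D vs F: F wins 4–3.
D vs G: D wins 4–3.
E vs F: E wins 4–3.
E vs G: G wins 5–2.
F vs G: G wins 4–3.
No candidate beats all others: D beats G beats E beats D, a majority cycle.

No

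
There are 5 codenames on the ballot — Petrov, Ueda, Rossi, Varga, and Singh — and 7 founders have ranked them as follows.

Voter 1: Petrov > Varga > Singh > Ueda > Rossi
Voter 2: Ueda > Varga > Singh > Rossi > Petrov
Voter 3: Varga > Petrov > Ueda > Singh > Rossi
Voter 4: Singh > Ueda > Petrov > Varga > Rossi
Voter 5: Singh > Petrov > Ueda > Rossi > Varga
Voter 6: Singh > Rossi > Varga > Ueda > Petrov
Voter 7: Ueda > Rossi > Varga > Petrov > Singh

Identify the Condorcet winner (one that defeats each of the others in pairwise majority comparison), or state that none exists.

Head-to-head results (7 voters total):
Petrov vs Ueda: Ueda wins 4–3.
Petrov vs Rossi: Petrov wins 4–3.
Petrov vs Varga: Varga wins 4–3.
Petrov vs Singh: Singh wins 4–3.
Ueda vs Rossi: Ueda wins 6–1.
Ueda vs Varga: Ueda wins 4–3.
Ueda vs Singh: Singh wins 4–3.
Rossi vs Varga: Varga wins 4–3.
Rossi vs Singh: Singh wins 6–1.
Varga vs Singh: Varga wins 4–3.
No candidate beats all others: Ueda beats Varga beats Singh beats Ueda, a majority cycle.

No Condorcet winner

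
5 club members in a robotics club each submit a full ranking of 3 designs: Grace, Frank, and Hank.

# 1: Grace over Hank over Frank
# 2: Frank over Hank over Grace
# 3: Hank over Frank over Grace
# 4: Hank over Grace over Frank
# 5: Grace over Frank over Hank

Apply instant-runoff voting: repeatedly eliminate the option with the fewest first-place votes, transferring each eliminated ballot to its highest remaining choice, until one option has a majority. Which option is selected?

Round 1: Grace 2, Hank 2, Frank 1. Frank has the fewest and is eliminated.
Round 2: Hank 3, Grace 2. Hank has a majority.

Hank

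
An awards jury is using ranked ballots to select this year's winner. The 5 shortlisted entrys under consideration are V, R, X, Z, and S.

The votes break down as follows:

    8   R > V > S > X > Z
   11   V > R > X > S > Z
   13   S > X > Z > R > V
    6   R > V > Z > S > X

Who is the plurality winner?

First-place vote totals:
  V: 11
  R: 14
  X: 0
  Z: 0
  S: 13
R has the most first-place votes.

R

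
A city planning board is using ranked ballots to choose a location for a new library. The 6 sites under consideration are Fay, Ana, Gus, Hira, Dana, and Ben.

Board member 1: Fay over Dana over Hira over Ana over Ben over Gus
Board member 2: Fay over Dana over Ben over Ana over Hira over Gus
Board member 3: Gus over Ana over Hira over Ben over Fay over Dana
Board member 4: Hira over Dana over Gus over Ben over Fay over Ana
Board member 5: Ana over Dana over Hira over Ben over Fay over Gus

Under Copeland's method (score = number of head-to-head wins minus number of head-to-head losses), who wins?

Dana

Pairwise results:
  Fay vs Ana: Fay wins 3–2.
  Fay vs Gus: Fay wins 3–2.
  Fay vs Hira: Hira wins 3–2.
  Fay vs Dana: Fay wins 3–2.
  Fay vs Ben: Ben wins 3–2.
  Ana vs Gus: Ana wins 3–2.
  Ana vs Hira: Ana wins 3–2.
  Ana vs Dana: Dana wins 3–2.
  Ana vs Ben: Ana wins 3–2.
  Gus vs Hira: Hira wins 4–1.
  Gus vs Dana: Dana wins 4–1.
  Gus vs Ben: Ben wins 3–2.
  Hira vs Dana: Dana wins 3–2.
  Hira vs Ben: Hira wins 4–1.
  Dana vs Ben: Dana wins 4–1.
Copeland scores (wins − losses):
  Fay: 3 − 2 = 1
  Ana: 3 − 2 = 1
  Gus: 0 − 5 = -5
  Hira: 3 − 2 = 1
  Dana: 4 − 1 = 3
  Ben: 2 − 3 = -1
Dana has the best Copeland score.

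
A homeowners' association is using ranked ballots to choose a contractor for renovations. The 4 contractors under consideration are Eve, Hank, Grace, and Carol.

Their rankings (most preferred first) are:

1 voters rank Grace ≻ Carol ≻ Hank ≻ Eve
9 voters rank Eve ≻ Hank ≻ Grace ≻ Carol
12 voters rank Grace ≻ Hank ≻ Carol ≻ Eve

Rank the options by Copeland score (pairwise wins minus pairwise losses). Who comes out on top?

Pairwise results:
  Eve vs Hank: Hank wins 13–9.
  Eve vs Grace: Grace wins 13–9.
  Eve vs Carol: Carol wins 13–9.
  Hank vs Grace: Grace wins 13–9.
  Hank vs Carol: Hank wins 21–1.
  Grace vs Carol: Grace wins 22–0.
Copeland scores (wins − losses):
  Eve: 0 − 3 = -3
  Hank: 2 − 1 = 1
  Grace: 3 − 0 = 3
  Carol: 1 − 2 = -1
Grace has the best Copeland score.

Grace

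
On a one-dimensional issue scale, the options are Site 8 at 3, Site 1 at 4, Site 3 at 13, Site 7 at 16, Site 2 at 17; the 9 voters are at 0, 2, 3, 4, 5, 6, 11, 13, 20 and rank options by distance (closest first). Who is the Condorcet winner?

Site 1

With single-peaked preferences on a line, the Condorcet winner is the candidate closest to the median voter.
The median voter (position 5) is closest to Site 1 at 4.
Check: Site 1 vs Site 7 — voters closer to Site 1: 6 of 9.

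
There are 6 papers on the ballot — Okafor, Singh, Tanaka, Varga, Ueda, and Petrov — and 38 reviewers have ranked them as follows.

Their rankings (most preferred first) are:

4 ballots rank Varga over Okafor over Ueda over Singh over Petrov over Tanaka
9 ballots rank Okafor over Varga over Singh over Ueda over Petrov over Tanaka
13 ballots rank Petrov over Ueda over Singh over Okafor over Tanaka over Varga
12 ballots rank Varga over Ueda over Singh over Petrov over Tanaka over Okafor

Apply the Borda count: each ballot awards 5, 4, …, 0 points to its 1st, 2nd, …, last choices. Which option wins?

Borda scores:
  Okafor: 4·4 + 9·5 + 13·2 + 12·0 = 87
  Singh: 4·2 + 9·3 + 13·3 + 12·3 = 110
  Tanaka: 4·0 + 9·0 + 13·1 + 12·1 = 25
  Varga: 4·5 + 9·4 + 13·0 + 12·5 = 116
  Ueda: 4·3 + 9·2 + 13·4 + 12·4 = 130
  Petrov: 4·1 + 9·1 + 13·5 + 12·2 = 102
Ueda has the highest total.

Ueda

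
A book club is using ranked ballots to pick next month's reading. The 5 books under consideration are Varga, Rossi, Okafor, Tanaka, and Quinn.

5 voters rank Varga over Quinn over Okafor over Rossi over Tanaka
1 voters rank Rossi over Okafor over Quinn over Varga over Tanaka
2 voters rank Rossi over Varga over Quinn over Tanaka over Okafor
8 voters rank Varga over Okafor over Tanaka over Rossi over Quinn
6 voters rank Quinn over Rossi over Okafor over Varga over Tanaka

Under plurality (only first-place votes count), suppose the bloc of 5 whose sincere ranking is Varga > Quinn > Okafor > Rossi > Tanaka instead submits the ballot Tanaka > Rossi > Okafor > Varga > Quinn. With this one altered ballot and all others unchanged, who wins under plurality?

Varga

First-place totals with the altered ballot: Varga 8, Rossi 3, Okafor 0, Tanaka 5, Quinn 6.
The winner is unchanged: still Varga.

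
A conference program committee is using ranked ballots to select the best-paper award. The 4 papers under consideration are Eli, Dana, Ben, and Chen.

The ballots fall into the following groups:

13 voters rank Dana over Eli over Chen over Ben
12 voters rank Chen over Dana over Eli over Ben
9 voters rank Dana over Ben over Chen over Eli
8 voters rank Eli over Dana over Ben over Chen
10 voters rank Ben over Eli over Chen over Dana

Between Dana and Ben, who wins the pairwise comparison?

Dana

Ballots ranking Dana above Ben: 13+12+9+8 = 42.
Ballots ranking Ben above Dana: 10.
Dana wins the head-to-head, 42–10.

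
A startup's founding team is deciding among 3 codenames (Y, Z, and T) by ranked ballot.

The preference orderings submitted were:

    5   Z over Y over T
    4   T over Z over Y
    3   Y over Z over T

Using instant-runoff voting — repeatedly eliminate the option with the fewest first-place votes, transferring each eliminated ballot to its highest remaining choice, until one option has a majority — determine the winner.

Z

Round 1: Z 5, T 4, Y 3. Y has the fewest and is eliminated.
Round 2: Z 8, T 4. Z has a majority.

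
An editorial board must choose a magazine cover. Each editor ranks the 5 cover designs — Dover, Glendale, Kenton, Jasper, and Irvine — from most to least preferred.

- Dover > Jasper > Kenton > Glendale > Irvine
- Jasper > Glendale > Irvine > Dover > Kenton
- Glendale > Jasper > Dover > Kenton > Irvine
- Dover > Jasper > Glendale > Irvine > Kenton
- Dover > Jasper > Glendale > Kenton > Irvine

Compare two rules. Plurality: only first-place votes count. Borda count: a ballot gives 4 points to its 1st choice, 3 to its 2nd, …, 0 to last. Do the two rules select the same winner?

Plurality first-place counts: Dover 3, Glendale 1, Kenton 0, Jasper 1, Irvine 0 → Dover.
Borda totals: Dover 15, Glendale 12, Kenton 4, Jasper 16, Irvine 3 → Jasper.
The two rules disagree: plurality picks Dover, Borda picks Jasper.

No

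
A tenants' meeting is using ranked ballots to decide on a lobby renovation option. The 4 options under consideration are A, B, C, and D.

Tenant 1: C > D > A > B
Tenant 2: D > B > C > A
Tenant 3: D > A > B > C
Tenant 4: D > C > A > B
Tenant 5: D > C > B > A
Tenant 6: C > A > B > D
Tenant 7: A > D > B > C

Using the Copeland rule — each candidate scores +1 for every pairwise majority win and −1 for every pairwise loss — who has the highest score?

D

Pairwise results:
  A vs B: A wins 5–2.
  A vs C: C wins 5–2.
  A vs D: D wins 5–2.
  B vs C: C wins 4–3.
  B vs D: D wins 6–1.
  C vs D: D wins 5–2.
Copeland scores (wins − losses):
  A: 1 − 2 = -1
  B: 0 − 3 = -3
  C: 2 − 1 = 1
  D: 3 − 0 = 3
D has the best Copeland score.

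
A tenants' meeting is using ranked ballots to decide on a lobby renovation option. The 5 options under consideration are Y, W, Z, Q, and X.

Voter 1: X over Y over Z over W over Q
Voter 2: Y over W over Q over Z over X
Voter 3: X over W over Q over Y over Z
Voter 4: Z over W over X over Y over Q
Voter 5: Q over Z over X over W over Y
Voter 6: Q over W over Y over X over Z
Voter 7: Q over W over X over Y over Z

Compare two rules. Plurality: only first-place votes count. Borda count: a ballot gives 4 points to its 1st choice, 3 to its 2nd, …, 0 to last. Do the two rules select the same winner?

No

Plurality first-place counts: Y 1, W 0, Z 1, Q 3, X 2 → Q.
Borda totals: Y 12, W 17, Z 10, Q 16, X 15 → W.
The two rules disagree: plurality picks Q, Borda picks W.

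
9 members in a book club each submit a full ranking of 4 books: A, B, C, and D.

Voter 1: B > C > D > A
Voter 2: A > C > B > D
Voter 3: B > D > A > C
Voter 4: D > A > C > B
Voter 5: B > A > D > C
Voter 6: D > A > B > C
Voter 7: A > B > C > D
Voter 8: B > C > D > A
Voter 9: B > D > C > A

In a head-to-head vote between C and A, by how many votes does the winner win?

3

Ballots ranking C above A: 3.
Ballots ranking A above C: 6.
A wins 6–3, a margin of 3.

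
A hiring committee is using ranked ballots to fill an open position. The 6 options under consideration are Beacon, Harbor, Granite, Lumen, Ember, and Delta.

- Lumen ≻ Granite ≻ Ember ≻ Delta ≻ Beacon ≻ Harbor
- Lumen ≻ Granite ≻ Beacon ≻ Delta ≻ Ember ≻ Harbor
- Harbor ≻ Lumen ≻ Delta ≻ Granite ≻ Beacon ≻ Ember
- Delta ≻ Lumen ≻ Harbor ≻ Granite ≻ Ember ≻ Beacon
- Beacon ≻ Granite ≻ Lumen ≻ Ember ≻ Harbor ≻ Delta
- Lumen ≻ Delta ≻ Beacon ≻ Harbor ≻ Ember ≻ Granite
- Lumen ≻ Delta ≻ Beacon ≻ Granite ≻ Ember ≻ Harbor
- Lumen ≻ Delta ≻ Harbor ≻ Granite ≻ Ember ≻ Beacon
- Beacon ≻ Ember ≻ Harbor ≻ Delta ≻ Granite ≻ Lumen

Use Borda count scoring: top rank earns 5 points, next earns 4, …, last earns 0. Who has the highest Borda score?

Borda scores:
  Beacon: 1 + 3 + 1 + 0 + 5 + 3 + 3 + 0 + 5 = 21
  Harbor: 0 + 0 + 5 + 3 + 1 + 2 + 0 + 3 + 3 = 17
  Granite: 4 + 4 + 2 + 2 + 4 + 0 + 2 + 2 + 1 = 21
  Lumen: 5 + 5 + 4 + 4 + 3 + 5 + 5 + 5 + 0 = 36
  Ember: 3 + 1 + 0 + 1 + 2 + 1 + 1 + 1 + 4 = 14
  Delta: 2 + 2 + 3 + 5 + 0 + 4 + 4 + 4 + 2 = 26
Lumen has the highest total.

Lumen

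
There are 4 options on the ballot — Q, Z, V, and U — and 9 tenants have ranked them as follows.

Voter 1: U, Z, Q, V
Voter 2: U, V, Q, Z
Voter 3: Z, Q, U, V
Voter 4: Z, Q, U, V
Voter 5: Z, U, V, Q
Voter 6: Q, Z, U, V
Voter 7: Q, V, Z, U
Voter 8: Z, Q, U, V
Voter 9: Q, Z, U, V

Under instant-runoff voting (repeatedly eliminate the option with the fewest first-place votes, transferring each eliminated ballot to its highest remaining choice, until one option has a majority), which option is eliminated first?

Round 1: Z 4, Q 3, U 2, V 0. V has the fewest and is eliminated.
Round 2: Z 4, Q 3, U 2. U has the fewest and is eliminated.
Round 3: Z 5, Q 4. Z has a majority.

V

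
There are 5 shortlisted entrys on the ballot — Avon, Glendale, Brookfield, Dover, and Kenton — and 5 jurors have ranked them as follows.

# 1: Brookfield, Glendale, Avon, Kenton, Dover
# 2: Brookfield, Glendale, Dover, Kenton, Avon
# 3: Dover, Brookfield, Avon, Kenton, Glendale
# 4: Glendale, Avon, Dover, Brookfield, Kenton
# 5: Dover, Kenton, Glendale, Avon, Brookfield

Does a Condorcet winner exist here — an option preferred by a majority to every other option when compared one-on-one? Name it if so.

Head-to-head results (5 voters total):
Avon vs Glendale: Glendale wins 4–1.
Avon vs Brookfield: Brookfield wins 3–2.
Avon vs Dover: Dover wins 3–2.
Avon vs Kenton: Avon wins 3–2.
Glendale vs Brookfield: Brookfield wins 3–2.
Glendale vs Dover: Glendale wins 3–2.
Glendale vs Kenton: Glendale wins 3–2.
Brookfield vs Dover: Dover wins 3–2.
Brookfield vs Kenton: Brookfield wins 4–1.
Dover vs Kenton: Dover wins 4–1.
No candidate beats all others: Glendale beats Dover beats Brookfield beats Glendale, a majority cycle.

There is no Condorcet winner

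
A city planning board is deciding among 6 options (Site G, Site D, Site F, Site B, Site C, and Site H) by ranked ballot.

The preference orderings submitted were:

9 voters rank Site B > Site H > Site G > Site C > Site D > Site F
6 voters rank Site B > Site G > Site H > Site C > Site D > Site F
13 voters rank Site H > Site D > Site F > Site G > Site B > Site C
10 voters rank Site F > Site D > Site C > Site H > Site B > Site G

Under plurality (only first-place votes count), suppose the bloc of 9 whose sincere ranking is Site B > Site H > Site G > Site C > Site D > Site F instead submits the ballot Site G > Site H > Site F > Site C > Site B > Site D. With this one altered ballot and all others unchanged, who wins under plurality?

First-place totals with the altered ballot: Site G 9, Site D 0, Site F 10, Site B 6, Site C 0, Site H 13.
The switch changes the winner from Site B to Site H.

Site H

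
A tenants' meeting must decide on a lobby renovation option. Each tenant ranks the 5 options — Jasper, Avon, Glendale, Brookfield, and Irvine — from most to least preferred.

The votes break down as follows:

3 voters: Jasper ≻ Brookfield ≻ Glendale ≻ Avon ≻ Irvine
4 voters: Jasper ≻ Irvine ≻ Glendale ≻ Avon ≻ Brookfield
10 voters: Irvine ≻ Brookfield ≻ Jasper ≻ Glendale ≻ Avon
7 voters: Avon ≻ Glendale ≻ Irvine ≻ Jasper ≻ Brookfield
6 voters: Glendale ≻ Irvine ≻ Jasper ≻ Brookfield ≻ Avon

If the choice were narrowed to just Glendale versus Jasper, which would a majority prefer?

Jasper

Ballots ranking Glendale above Jasper: 7+6 = 13.
Ballots ranking Jasper above Glendale: 3+4+10 = 17.
Jasper wins the head-to-head, 17–13.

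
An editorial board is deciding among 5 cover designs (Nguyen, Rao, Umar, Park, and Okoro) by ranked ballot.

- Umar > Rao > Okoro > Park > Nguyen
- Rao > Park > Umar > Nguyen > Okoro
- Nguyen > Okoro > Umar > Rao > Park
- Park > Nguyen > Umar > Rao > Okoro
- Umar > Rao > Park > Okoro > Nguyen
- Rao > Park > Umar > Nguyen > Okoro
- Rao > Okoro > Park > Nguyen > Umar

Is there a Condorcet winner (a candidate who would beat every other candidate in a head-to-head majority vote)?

No

Head-to-head results (7 voters total):
Nguyen vs Rao: Rao wins 5–2.
Nguyen vs Umar: Umar wins 4–3.
Nguyen vs Park: Park wins 6–1.
Nguyen vs Okoro: Nguyen wins 4–3.
Rao vs Umar: Umar wins 4–3.
Rao vs Park: Rao wins 6–1.
Rao vs Okoro: Rao wins 6–1.
Umar vs Park: Park wins 4–3.
Umar vs Okoro: Umar wins 5–2.
Park vs Okoro: Park wins 4–3.
No candidate beats all others: Rao beats Park beats Umar beats Rao, a majority cycle.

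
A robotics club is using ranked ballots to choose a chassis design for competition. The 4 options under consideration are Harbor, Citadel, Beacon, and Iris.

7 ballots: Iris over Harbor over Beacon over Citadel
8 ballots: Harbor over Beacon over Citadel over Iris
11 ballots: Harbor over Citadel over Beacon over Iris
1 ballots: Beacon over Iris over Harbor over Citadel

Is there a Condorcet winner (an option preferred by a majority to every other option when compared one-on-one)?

Yes

Head-to-head results (27 voters total):
Harbor vs Citadel: Harbor wins 27–0.
Harbor vs Beacon: Harbor wins 26–1.
Harbor vs Iris: Harbor wins 19–8.
Citadel vs Beacon: Beacon wins 16–11.
Citadel vs Iris: Citadel wins 19–8.
Beacon vs Iris: Beacon wins 20–7.
Harbor beats each rival — Citadel (27–0), Beacon (26–1), Iris (19–8) — so Harbor is the Condorcet winner.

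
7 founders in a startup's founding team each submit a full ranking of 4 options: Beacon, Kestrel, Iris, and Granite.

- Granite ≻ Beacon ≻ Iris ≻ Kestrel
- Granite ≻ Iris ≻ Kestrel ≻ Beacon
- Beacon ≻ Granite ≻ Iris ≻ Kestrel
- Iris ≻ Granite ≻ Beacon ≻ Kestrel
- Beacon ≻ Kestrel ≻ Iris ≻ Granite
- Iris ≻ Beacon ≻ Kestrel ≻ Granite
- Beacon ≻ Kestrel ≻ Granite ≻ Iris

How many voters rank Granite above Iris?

4

Ballots ranking Granite above Iris: 4.
Ballots ranking Iris above Granite: 3.
So 4 of 7 voters prefer Granite to Iris.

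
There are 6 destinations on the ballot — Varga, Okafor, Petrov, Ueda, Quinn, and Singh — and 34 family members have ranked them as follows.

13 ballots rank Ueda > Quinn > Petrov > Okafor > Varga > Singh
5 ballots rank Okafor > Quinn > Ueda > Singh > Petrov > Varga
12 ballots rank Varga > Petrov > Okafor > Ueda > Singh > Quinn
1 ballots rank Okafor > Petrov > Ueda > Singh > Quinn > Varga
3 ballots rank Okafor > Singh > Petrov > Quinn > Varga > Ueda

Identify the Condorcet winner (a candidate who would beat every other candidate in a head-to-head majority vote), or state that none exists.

There is no Condorcet winner

Head-to-head results (34 voters total):
Varga vs Okafor: Okafor wins 22–12.
Varga vs Petrov: Petrov wins 22–12.
Varga vs Ueda: Ueda wins 19–15.
Varga vs Quinn: Quinn wins 22–12.
Varga vs Singh: Varga wins 25–9.
Okafor vs Petrov: Petrov wins 25–9.
Okafor vs Ueda: Okafor wins 21–13.
Okafor vs Quinn: Okafor wins 21–13.
Okafor vs Singh: Okafor wins 34–0.
Petrov vs Ueda: Ueda wins 18–16.
Petrov vs Quinn: Quinn wins 18–16.
Petrov vs Singh: Petrov wins 26–8.
Ueda vs Quinn: Ueda wins 26–8.
Ueda vs Singh: Ueda wins 31–3.
Quinn vs Singh: Quinn wins 18–16.
No candidate beats all others: Okafor beats Ueda beats Petrov beats Okafor, a majority cycle.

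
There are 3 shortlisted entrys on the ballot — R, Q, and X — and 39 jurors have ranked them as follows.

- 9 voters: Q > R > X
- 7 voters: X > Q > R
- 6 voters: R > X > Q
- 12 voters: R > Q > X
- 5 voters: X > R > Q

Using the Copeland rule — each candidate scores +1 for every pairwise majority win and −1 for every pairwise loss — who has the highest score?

R

Pairwise results:
  R vs Q: R wins 23–16.
  R vs X: R wins 27–12.
  Q vs X: Q wins 21–18.
Copeland scores (wins − losses):
  R: 2 − 0 = 2
  Q: 1 − 1 = 0
  X: 0 − 2 = -2
R has the best Copeland score.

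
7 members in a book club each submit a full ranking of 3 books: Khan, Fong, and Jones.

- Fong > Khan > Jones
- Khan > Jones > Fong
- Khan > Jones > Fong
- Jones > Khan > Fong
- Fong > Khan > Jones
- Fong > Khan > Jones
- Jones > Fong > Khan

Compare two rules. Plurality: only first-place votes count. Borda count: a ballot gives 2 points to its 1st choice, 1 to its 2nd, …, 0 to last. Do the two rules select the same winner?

Plurality first-place counts: Khan 2, Fong 3, Jones 2 → Fong.
Borda totals: Khan 8, Fong 7, Jones 6 → Khan.
The two rules disagree: plurality picks Fong, Borda picks Khan.

No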